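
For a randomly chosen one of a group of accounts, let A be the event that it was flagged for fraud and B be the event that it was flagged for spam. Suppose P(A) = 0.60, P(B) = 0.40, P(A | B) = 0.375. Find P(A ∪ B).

P(A ∩ B) = P(B)·P(A|B) = 0.40 × 0.375 = 0.15
Apply inclusion-exclusion:
P(A ∪ B) = 0.60 + 0.40 − 0.15 = 0.85

0.85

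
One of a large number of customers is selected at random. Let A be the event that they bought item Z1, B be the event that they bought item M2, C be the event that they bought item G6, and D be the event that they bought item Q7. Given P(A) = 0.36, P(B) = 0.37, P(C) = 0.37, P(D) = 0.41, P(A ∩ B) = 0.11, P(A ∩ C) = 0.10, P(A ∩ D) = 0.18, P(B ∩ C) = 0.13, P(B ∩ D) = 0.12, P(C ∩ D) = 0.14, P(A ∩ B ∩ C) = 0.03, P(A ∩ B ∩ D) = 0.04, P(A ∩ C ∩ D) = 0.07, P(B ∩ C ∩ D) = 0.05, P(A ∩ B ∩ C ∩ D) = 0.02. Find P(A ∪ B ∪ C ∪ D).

By inclusion–exclusion:
P(A ∪ B ∪ C ∪ D) = 0.36 + 0.37 + 0.37 + 0.41 − 0.11 − 0.10 − 0.18 − 0.13 − 0.12 − 0.14 + 0.03 + 0.04 + 0.07 + 0.05 − 0.02 = 0.90

0.90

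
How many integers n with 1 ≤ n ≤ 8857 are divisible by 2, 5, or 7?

5820

floor(8857/2) + floor(8857/5) + floor(8857/7) − floor(8857/10) − floor(8857/14) − floor(8857/35) + floor(8857/70) = 4428 + 1771 + 1265 − 885 − 632 − 253 + 126 = 5820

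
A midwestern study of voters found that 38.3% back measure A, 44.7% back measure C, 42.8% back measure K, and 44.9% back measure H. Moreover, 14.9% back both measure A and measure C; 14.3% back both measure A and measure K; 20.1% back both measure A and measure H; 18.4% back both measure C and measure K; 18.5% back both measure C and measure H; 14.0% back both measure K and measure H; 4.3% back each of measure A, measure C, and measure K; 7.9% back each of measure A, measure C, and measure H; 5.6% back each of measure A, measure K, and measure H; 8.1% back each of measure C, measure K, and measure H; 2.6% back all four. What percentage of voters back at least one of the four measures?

93.8%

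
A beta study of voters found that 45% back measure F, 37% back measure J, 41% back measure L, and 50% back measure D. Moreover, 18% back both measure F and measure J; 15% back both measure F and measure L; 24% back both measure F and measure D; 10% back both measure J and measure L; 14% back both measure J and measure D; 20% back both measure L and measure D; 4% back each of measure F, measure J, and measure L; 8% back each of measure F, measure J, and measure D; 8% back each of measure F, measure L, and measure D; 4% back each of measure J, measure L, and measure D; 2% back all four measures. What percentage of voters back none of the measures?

P(at least one) = 45 + 37 + 41 + 50 − 18 − 15 − 24 − 10 − 14 − 20 + 4 + 8 + 8 + 4 − 2 = 94%
P(none) = 100% − 94% = 6%

6%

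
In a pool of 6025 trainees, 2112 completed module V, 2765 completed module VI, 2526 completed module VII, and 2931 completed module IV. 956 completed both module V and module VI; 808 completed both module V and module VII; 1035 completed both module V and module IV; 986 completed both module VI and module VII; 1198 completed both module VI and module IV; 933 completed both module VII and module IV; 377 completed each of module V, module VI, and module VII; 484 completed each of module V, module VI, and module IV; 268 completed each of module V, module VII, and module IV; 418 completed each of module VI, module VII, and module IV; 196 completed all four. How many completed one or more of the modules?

5769

|union| = 2112 + 2765 + 2526 + 2931 − 956 − 808 − 1035 − 986 − 1198 − 933 + 377 + 484 + 268 + 418 − 196 = 5769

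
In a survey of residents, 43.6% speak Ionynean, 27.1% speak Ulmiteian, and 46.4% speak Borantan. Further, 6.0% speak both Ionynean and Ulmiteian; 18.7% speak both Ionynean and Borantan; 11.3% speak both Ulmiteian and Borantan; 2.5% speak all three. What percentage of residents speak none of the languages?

16.4%

P(≥1) = 43.6 + 27.1 + 46.4 − 6.0 − 18.7 − 11.3 + 2.5 = 83.6%
P(none) = 100% − 83.6% = 16.4%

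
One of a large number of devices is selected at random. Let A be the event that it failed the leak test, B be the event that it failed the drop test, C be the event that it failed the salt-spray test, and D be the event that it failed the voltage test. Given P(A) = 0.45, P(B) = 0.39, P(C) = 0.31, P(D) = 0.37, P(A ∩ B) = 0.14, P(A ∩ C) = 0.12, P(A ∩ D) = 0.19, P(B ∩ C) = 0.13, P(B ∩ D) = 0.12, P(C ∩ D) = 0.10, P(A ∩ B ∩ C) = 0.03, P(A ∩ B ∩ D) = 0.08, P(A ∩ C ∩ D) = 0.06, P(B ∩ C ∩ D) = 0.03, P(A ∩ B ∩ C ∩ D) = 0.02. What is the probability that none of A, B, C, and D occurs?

0.10

P(A ∪ B ∪ C ∪ D) = 0.45 + 0.39 + 0.31 + 0.37 − 0.14 − 0.12 − 0.19 − 0.13 − 0.12 − 0.10 + 0.03 + 0.08 + 0.06 + 0.03 − 0.02 = 0.90
P(none) = 1 − 0.90 = 0.10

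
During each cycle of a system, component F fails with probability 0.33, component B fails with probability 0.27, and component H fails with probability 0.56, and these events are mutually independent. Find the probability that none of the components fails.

0.215204

Independence gives P(none) = ∏(1 − pᵢ).
P(none) = (1 − 0.33) × (1 − 0.27) × (1 − 0.56) = 0.67 × 0.73 × 0.44 = 0.215204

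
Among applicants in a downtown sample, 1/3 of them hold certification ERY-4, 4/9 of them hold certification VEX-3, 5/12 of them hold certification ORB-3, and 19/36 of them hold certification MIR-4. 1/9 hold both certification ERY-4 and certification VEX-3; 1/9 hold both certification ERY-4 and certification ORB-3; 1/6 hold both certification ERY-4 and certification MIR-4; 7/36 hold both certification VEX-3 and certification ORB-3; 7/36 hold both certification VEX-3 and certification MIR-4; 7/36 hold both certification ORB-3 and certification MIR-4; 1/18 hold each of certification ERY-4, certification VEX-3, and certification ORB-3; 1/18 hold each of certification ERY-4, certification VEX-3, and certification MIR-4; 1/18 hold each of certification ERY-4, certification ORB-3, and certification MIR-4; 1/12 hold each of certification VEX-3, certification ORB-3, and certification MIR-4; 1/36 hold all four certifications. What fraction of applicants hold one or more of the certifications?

Inclusion–exclusion gives
P(≥1) = 1/3 + 4/9 + 5/12 + 19/36 − 1/9 − 1/9 − 1/6 − 7/36 − 7/36 − 7/36 + 1/18 + 1/18 + 1/18 + 1/12 − 1/36 = 35/36

35/36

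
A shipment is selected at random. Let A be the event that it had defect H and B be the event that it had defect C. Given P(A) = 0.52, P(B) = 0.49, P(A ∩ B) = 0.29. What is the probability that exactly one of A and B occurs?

0.43

Using the inclusion–exclusion count for exactly one event:
P(exactly one) = 0.52 + 0.49 − 2·0.29 = 0.43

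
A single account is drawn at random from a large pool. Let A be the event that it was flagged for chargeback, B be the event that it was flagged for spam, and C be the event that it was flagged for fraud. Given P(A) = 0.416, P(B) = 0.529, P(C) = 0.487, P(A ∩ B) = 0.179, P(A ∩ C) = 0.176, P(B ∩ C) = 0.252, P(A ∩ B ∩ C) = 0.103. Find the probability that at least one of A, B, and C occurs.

0.928

Apply inclusion-exclusion:
P(A ∪ B ∪ C) = 0.416 + 0.529 + 0.487 − 0.179 − 0.176 − 0.252 + 0.103 = 0.928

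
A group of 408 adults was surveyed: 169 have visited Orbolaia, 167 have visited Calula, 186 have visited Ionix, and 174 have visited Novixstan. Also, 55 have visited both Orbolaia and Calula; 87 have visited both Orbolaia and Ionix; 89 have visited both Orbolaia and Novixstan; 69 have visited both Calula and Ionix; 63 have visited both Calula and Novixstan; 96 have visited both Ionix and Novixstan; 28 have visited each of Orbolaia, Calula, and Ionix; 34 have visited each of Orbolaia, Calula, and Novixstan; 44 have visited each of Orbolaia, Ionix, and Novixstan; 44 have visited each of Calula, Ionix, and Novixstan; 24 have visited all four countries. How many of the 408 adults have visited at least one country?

Inclusion–exclusion gives
|at least one| = 169 + 167 + 186 + 174 − 55 − 87 − 89 − 69 − 63 − 96 + 28 + 34 + 44 + 44 − 24 = 363

363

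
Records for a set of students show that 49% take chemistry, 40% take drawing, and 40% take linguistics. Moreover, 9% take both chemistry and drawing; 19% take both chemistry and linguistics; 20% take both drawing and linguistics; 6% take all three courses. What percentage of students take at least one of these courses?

P(union) = 49 + 40 + 40 − 9 − 19 − 20 + 6 = 87%

87%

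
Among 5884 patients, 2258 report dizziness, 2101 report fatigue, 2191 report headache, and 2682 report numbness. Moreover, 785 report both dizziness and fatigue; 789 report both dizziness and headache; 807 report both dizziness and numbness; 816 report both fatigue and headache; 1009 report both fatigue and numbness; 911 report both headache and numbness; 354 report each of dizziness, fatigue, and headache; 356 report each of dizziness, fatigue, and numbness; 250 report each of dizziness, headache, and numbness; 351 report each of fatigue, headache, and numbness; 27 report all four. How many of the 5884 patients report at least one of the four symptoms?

5399

N(≥1) = 2258 + 2101 + 2191 + 2682 − 785 − 789 − 807 − 816 − 1009 − 911 + 354 + 356 + 250 + 351 − 27 = 5399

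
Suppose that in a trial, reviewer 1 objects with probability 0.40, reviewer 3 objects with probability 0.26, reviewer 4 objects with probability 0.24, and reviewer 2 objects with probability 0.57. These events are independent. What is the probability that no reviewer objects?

Since the events are independent, P(none) is the product of the individual non-occurrence probabilities.
P(none) = (1 − 0.40) × (1 − 0.26) × (1 − 0.24) × (1 − 0.57) = 0.60 × 0.74 × 0.76 × 0.43 = 0.1450992

0.1450992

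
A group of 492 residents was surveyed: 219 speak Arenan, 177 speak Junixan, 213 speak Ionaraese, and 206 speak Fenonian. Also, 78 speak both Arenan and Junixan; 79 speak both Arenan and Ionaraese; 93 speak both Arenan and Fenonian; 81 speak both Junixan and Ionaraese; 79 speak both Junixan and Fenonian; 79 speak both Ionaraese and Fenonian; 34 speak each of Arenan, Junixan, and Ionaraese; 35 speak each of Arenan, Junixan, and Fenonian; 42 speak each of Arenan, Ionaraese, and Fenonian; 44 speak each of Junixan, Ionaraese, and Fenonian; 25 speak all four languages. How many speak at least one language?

By inclusion–exclusion:
|at least one| = 219 + 177 + 213 + 206 − 78 − 79 − 93 − 81 − 79 − 79 + 34 + 35 + 42 + 44 − 25 = 456

456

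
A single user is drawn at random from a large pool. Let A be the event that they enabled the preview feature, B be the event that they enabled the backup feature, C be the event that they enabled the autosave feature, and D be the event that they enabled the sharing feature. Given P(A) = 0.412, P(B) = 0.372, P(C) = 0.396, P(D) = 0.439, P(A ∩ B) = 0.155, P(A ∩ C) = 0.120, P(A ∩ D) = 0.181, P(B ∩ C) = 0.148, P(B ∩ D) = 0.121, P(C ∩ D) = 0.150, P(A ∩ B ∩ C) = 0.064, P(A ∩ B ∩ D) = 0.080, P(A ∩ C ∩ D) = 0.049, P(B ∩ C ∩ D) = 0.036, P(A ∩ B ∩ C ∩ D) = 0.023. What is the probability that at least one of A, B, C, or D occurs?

0.950

P(A ∪ B ∪ C ∪ D) = 0.412 + 0.372 + 0.396 + 0.439 − 0.155 − 0.120 − 0.181 − 0.148 − 0.121 − 0.150 + 0.064 + 0.080 + 0.049 + 0.036 − 0.023 = 0.950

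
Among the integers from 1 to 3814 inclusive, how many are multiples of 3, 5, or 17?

1899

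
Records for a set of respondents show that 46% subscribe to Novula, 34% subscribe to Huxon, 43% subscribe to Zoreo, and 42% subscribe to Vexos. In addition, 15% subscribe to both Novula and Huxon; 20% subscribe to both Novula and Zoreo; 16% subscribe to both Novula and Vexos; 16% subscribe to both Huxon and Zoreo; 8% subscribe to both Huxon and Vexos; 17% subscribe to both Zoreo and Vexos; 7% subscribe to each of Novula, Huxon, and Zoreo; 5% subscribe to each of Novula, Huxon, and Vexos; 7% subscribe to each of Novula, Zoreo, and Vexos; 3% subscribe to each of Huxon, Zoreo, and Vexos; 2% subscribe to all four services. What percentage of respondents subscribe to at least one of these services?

P(at least one) = 46 + 34 + 43 + 42 − 15 − 20 − 16 − 16 − 8 − 17 + 7 + 5 + 7 + 3 − 2 = 93%

93%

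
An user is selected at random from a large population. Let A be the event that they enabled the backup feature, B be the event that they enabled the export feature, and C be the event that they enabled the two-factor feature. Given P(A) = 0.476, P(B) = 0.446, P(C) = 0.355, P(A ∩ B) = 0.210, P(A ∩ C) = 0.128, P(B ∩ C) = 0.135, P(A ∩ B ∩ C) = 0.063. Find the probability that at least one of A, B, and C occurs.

0.867

Inclusion–exclusion gives
P(A ∪ B ∪ C) = 0.476 + 0.446 + 0.355 − 0.210 − 0.128 − 0.135 + 0.063 = 0.867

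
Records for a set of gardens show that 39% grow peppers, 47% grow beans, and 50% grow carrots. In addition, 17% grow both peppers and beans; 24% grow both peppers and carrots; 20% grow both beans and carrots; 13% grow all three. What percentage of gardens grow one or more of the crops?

88%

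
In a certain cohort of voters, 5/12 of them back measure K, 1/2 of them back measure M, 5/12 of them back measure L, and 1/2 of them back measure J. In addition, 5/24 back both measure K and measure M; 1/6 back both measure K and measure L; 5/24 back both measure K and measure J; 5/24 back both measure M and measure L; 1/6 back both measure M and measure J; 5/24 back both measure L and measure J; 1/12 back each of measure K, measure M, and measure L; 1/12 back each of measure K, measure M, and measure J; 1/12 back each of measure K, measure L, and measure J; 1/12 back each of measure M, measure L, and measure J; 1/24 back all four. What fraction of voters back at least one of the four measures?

23/24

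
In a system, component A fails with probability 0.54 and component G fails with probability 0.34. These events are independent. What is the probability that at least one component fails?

0.6964

Independence gives P(none) = ∏(1 − pᵢ).
P(none) = (1 − 0.54) × (1 − 0.34) = 0.46 × 0.66 = 0.3036
P(at least one) = 1 − 0.3036 = 0.6964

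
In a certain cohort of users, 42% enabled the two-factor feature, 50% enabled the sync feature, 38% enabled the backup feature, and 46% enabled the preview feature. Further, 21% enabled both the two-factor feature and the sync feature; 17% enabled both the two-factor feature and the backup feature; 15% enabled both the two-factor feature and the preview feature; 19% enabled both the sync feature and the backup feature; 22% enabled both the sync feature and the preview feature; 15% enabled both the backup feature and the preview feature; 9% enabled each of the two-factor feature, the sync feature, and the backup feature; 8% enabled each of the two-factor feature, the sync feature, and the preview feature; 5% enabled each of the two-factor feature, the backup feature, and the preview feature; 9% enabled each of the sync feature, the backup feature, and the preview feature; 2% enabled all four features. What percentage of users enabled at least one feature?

Apply inclusion-exclusion:
P(≥1) = 42 + 50 + 38 + 46 − 21 − 17 − 15 − 19 − 22 − 15 + 9 + 8 + 5 + 9 − 2 = 96%

96%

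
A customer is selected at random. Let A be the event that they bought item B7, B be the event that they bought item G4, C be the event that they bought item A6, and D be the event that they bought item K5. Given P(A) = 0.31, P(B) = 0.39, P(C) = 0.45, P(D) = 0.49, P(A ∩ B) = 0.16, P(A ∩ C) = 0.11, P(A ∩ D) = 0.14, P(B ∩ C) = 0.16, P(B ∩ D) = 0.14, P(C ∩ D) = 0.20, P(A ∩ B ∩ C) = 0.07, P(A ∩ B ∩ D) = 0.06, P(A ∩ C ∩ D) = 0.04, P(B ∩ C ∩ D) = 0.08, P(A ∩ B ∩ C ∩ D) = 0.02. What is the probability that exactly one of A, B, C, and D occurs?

0.49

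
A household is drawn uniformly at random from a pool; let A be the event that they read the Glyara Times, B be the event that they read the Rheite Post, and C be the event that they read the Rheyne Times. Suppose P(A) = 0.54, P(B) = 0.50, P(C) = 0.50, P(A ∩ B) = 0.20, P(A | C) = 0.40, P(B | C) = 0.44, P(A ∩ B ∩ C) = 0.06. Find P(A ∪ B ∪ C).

P(A ∩ C) = P(C)·P(A|C) = 0.50 × 0.40 = 0.20
P(B ∩ C) = P(C)·P(B|C) = 0.50 × 0.44 = 0.22
By inclusion-exclusion,
P(A ∪ B ∪ C) = 0.54 + 0.50 + 0.50 − 0.20 − 0.20 − 0.22 + 0.06 = 0.98

0.98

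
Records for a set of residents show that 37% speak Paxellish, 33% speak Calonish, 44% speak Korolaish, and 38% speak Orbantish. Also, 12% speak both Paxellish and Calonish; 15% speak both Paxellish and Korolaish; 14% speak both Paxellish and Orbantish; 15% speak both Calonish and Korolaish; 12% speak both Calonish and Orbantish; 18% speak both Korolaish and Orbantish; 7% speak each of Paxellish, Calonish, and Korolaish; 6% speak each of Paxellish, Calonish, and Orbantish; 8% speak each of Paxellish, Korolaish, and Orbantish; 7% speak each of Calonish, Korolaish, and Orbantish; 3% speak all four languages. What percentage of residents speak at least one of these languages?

91%

Using inclusion–exclusion:
P(at least one) = 37 + 33 + 44 + 38 − 12 − 15 − 14 − 15 − 12 − 18 + 7 + 6 + 8 + 7 − 3 = 91%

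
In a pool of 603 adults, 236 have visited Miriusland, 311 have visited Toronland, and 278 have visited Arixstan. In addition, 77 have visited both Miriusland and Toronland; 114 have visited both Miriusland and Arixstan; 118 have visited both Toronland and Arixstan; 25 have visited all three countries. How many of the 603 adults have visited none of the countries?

62

|union| = 236 + 311 + 278 − 77 − 114 − 118 + 25 = 541
None: 603 − 541 = 62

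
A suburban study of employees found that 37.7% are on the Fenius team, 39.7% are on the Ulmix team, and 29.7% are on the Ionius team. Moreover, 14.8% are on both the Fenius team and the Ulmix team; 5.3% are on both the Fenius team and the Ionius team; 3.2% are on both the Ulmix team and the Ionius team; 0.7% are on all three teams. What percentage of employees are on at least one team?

84.5%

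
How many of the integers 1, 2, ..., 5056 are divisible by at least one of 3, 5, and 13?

floor(5056/3) + floor(5056/5) + floor(5056/13) − floor(5056/15) − floor(5056/39) − floor(5056/65) + floor(5056/195) = 1685 + 1011 + 388 − 337 − 129 − 77 + 25 = 2566

2566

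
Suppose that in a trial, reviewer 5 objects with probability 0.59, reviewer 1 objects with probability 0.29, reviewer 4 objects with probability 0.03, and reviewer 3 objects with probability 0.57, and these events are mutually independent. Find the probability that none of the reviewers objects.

0.12141781

P(none) = (1 − 0.59) × (1 − 0.29) × (1 − 0.03) × (1 − 0.57) = 0.41 × 0.71 × 0.97 × 0.43 = 0.12141781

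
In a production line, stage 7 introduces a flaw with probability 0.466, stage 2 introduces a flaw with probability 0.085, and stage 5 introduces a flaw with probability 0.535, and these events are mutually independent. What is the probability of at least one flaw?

0.77279635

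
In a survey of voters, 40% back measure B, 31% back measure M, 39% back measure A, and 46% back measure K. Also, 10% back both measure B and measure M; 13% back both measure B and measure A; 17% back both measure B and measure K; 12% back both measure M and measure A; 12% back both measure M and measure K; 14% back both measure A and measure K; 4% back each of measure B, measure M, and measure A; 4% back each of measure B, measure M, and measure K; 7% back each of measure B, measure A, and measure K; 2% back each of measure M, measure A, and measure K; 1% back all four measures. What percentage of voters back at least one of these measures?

Inclusion–exclusion gives
P(≥1) = 40 + 31 + 39 + 46 − 10 − 13 − 17 − 12 − 12 − 14 + 4 + 4 + 7 + 2 − 1 = 94%

94%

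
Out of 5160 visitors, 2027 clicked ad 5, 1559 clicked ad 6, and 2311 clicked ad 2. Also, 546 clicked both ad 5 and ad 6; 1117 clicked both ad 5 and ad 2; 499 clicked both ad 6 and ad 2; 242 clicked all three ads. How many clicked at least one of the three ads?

By inclusion–exclusion:
|at least one| = 2027 + 1559 + 2311 − 546 − 1117 − 499 + 242 = 3977

3977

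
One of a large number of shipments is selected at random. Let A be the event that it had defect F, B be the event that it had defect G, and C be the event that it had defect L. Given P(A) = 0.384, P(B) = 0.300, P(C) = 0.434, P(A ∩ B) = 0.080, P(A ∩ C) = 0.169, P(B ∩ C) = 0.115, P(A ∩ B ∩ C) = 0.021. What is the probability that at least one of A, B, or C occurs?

P(A ∪ B ∪ C) = 0.384 + 0.300 + 0.434 − 0.080 − 0.169 − 0.115 + 0.021 = 0.775

0.775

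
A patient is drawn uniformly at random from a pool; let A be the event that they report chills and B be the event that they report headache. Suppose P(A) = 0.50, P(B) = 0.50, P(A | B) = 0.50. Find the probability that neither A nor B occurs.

0.25

P(A ∩ B) = P(B)·P(A|B) = 0.50 × 0.50 = 0.25
Using inclusion–exclusion:
P(A ∪ B) = 0.50 + 0.50 − 0.25 = 0.75
P(none) = 1 − 0.75 = 0.25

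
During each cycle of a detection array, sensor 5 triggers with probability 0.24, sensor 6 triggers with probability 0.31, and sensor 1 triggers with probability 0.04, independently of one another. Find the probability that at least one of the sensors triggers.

0.496576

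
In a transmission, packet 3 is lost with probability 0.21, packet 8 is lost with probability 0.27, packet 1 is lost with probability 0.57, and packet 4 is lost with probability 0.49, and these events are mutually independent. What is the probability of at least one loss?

Since the events are independent, P(none) is the product of the individual non-occurrence probabilities.
P(none) = (1 − 0.21) × (1 − 0.27) × (1 − 0.57) × (1 − 0.49) = 0.79 × 0.73 × 0.43 × 0.51 = 0.12647031
P(at least one) = 1 − 0.12647031 = 0.87352969

0.87352969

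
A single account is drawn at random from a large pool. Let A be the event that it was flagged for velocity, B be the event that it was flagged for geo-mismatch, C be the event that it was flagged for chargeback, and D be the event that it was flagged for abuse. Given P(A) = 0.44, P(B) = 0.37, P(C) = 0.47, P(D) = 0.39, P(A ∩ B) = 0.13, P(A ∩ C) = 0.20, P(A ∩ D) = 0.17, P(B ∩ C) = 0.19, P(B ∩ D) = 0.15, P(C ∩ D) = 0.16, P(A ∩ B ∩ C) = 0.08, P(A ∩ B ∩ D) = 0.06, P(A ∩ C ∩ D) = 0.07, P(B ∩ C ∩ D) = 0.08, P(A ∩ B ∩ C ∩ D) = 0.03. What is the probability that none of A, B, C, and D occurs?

0.07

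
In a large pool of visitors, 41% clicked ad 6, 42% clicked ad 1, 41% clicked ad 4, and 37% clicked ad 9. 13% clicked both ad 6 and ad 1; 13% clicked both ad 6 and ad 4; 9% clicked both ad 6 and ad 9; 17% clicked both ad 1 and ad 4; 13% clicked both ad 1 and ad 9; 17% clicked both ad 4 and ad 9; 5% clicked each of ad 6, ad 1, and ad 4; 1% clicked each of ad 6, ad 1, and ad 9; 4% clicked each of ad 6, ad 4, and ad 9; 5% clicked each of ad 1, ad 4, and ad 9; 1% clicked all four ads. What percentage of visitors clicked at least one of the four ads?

P(union) = 41 + 42 + 41 + 37 − 13 − 13 − 9 − 17 − 13 − 17 + 5 + 1 + 4 + 5 − 1 = 93%

93%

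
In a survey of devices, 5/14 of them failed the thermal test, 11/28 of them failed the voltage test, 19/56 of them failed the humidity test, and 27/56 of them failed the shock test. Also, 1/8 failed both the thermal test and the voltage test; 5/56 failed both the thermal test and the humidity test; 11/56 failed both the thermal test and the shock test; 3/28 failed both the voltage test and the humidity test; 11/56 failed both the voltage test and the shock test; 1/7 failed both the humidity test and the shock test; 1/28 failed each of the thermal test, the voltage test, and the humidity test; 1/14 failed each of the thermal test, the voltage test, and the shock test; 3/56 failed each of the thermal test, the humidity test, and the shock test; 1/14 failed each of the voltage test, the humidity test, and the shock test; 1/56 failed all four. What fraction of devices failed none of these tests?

1/14

Using inclusion–exclusion:
P(union) = 5/14 + 11/28 + 19/56 + 27/56 − 1/8 − 5/56 − 11/56 − 3/28 − 11/56 − 1/7 + 1/28 + 1/14 + 3/56 + 1/14 − 1/56 = 13/14
P(none) = 1 − 13/14 = 1/14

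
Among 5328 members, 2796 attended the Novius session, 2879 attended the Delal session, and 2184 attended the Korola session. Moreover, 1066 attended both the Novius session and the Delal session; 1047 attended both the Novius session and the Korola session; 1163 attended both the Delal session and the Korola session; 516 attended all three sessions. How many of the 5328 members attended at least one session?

5099

Using inclusion–exclusion:
|at least one| = 2796 + 2879 + 2184 − 1066 − 1047 − 1163 + 516 = 5099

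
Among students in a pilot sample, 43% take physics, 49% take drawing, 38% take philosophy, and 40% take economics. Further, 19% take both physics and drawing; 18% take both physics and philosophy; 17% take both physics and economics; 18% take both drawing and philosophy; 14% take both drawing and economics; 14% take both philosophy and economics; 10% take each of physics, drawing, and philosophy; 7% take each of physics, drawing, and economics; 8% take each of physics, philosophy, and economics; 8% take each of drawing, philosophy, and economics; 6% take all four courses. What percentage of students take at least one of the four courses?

Inclusion–exclusion gives
P(at least one) = 43 + 49 + 38 + 40 − 19 − 18 − 17 − 18 − 14 − 14 + 10 + 7 + 8 + 8 − 6 = 97%

97%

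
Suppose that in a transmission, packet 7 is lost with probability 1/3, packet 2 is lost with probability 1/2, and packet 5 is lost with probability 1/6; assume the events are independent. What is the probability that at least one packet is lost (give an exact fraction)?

13/18

P(none) = (1 − 1/3) × (1 − 1/2) × (1 − 1/6) = 2/3 × 1/2 × 5/6 = 5/18
P(at least one) = 1 − 5/18 = 13/18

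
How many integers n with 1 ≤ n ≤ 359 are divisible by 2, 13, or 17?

By inclusion-exclusion,
floor(359/2) + floor(359/13) + floor(359/17) − floor(359/26) − floor(359/34) − floor(359/221) + floor(359/442) = 179 + 27 + 21 − 13 − 10 − 1 + 0 = 203

203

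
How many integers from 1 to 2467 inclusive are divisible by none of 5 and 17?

floor(2467/5) + floor(2467/17) − floor(2467/85) = 493 + 145 − 29 = 609
2467 − 609 = 1858

1858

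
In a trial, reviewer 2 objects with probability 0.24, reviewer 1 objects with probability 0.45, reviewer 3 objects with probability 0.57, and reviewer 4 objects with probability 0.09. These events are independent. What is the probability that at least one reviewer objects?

0.8364366

Since the events are independent, P(none) is the product of the individual non-occurrence probabilities.
P(none) = (1 − 0.24) × (1 − 0.45) × (1 − 0.57) × (1 − 0.09) = 0.76 × 0.55 × 0.43 × 0.91 = 0.1635634
P(at least one) = 1 − 0.1635634 = 0.8364366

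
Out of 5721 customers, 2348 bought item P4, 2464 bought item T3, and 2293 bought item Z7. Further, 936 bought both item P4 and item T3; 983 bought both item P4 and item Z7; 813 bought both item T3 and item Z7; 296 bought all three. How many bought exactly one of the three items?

Using the inclusion–exclusion count for exactly one event:
N(exactly one) = 2348 + 2464 + 2293 − 2·936 − 2·983 − 2·813 + 3·296 = 2529

2529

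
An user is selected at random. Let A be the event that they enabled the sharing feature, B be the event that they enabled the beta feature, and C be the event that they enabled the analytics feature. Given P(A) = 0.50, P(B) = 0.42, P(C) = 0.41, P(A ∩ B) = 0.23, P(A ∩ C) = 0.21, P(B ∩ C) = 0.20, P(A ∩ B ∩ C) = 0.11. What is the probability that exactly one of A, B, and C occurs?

0.38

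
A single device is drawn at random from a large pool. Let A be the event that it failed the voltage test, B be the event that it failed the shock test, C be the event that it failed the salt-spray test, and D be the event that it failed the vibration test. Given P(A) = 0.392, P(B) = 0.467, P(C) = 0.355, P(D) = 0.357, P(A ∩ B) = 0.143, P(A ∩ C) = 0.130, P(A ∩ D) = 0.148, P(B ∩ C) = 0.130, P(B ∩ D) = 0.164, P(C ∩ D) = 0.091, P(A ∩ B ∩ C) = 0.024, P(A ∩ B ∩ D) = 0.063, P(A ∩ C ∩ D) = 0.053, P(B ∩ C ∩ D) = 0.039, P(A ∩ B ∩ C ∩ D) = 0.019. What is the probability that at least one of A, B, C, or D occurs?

By inclusion–exclusion:
P(A ∪ B ∪ C ∪ D) = 0.392 + 0.467 + 0.355 + 0.357 − 0.143 − 0.130 − 0.148 − 0.130 − 0.164 − 0.091 + 0.024 + 0.063 + 0.053 + 0.039 − 0.019 = 0.925

0.925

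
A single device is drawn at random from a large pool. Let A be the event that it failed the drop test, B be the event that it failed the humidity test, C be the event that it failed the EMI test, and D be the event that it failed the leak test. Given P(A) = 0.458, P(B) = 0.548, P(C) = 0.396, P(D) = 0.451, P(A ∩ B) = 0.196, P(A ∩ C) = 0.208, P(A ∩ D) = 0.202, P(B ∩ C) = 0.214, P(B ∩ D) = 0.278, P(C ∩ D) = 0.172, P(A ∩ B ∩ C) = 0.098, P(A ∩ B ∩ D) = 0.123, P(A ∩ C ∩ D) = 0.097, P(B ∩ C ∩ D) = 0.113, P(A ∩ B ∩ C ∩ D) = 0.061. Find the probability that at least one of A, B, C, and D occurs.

By inclusion-exclusion,
P(A ∪ B ∪ C ∪ D) = 0.458 + 0.548 + 0.396 + 0.451 − 0.196 − 0.208 − 0.202 − 0.214 − 0.278 − 0.172 + 0.098 + 0.123 + 0.097 + 0.113 − 0.061 = 0.953

0.953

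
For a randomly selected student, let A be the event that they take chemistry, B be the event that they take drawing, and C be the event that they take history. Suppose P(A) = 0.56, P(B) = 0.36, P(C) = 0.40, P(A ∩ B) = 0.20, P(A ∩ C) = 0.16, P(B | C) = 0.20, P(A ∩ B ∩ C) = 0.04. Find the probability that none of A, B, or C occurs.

0.08

P(B ∩ C) = P(C)·P(B|C) = 0.40 × 0.20 = 0.08
P(A ∪ B ∪ C) = 0.56 + 0.36 + 0.40 − 0.20 − 0.16 − 0.08 + 0.04 = 0.92
P(none) = 1 − 0.92 = 0.08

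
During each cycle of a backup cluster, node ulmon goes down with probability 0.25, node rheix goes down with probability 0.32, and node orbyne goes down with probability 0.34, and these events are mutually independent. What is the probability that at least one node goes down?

Since the events are independent, P(none) is the product of the individual non-occurrence probabilities.
P(none) = (1 − 0.25) × (1 − 0.32) × (1 − 0.34) = 0.75 × 0.68 × 0.66 = 0.3366
P(at least one) = 1 − 0.3366 = 0.6634

0.6634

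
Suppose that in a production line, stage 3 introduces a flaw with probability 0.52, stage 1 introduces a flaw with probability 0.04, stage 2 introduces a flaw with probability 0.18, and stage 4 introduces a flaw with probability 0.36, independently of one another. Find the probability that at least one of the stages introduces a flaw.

P(none) = (1 − 0.52) × (1 − 0.04) × (1 − 0.18) × (1 − 0.36) = 0.48 × 0.96 × 0.82 × 0.64 = 0.24182784
P(at least one) = 1 − 0.24182784 = 0.75817216

0.75817216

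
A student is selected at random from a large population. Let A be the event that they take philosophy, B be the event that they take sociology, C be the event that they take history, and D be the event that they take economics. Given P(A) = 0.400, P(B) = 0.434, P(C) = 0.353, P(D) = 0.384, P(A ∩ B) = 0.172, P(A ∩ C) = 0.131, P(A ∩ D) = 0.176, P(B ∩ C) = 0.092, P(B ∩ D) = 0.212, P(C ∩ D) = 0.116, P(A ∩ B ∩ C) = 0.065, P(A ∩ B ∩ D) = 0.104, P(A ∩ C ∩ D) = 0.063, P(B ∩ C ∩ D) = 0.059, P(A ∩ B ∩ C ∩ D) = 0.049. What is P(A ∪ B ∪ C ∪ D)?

Using inclusion–exclusion:
P(A ∪ B ∪ C ∪ D) = 0.400 + 0.434 + 0.353 + 0.384 − 0.172 − 0.131 − 0.176 − 0.092 − 0.212 − 0.116 + 0.065 + 0.104 + 0.063 + 0.059 − 0.049 = 0.914

0.914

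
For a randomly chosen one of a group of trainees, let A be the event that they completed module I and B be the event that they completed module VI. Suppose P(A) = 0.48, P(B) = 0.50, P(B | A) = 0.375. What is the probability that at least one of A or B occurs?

0.80

P(A ∩ B) = P(A)·P(B|A) = 0.48 × 0.375 = 0.18
By inclusion-exclusion,
P(A ∪ B) = 0.48 + 0.50 − 0.18 = 0.80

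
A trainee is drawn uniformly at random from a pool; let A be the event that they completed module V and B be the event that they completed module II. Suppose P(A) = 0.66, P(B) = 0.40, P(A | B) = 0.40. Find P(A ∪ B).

P(A ∩ B) = P(B)·P(A|B) = 0.40 × 0.40 = 0.16
P(A ∪ B) = 0.66 + 0.40 − 0.16 = 0.90

0.90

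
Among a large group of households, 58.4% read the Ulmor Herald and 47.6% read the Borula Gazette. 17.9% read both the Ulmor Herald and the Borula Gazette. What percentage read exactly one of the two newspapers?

70.2%

By inclusion–exclusion (exactly-one form):
P(exactly one) = 58.4 + 47.6 − 2·17.9 = 70.2%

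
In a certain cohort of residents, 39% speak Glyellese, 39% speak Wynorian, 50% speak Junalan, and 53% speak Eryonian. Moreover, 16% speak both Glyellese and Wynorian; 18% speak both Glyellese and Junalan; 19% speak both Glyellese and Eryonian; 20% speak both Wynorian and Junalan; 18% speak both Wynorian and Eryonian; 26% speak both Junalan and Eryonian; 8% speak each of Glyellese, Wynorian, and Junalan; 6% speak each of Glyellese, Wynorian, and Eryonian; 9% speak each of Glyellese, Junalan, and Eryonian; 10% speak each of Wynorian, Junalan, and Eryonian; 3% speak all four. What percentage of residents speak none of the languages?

Inclusion–exclusion gives
P(≥1) = 39 + 39 + 50 + 53 − 16 − 18 − 19 − 20 − 18 − 26 + 8 + 6 + 9 + 10 − 3 = 94%
P(none) = 100% − 94% = 6%

6%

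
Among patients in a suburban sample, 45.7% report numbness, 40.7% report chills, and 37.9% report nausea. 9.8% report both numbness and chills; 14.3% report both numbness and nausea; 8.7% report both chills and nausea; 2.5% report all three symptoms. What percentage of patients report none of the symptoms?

P(union) = 45.7 + 40.7 + 37.9 − 9.8 − 14.3 − 8.7 + 2.5 = 94.0%
P(none) = 100% − 94.0% = 6.0%

6.0%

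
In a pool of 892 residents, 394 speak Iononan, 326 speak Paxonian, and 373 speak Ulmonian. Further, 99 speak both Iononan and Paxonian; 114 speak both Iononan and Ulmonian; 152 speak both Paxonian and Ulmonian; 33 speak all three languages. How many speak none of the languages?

Inclusion–exclusion gives
|union| = 394 + 326 + 373 − 99 − 114 − 152 + 33 = 761
None: 892 − 761 = 131

131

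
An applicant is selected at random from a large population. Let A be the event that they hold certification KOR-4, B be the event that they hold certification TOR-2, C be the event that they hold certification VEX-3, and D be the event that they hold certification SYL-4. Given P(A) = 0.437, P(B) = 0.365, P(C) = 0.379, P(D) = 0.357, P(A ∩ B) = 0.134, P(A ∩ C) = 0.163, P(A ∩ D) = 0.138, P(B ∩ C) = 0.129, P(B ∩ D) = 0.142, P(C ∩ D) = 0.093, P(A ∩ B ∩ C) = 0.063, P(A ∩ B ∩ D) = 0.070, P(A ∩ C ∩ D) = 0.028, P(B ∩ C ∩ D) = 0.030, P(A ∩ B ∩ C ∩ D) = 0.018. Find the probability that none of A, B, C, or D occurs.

Apply inclusion-exclusion:
P(A ∪ B ∪ C ∪ D) = 0.437 + 0.365 + 0.379 + 0.357 − 0.134 − 0.163 − 0.138 − 0.129 − 0.142 − 0.093 + 0.063 + 0.070 + 0.028 + 0.030 − 0.018 = 0.912
P(none) = 1 − 0.912 = 0.088

0.088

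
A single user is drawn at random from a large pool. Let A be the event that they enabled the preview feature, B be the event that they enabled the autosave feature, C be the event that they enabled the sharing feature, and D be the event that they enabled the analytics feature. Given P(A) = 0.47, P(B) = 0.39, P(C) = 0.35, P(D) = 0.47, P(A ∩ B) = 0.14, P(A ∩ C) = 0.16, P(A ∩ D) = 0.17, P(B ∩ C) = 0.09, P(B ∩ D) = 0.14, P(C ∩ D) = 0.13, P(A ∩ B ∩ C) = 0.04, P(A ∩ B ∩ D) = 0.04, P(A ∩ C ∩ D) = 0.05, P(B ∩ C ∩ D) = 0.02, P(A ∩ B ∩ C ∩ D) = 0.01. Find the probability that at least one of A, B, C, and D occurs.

Inclusion–exclusion gives
P(A ∪ B ∪ C ∪ D) = 0.47 + 0.39 + 0.35 + 0.47 − 0.14 − 0.16 − 0.17 − 0.09 − 0.14 − 0.13 + 0.04 + 0.04 + 0.05 + 0.02 − 0.01 = 0.99

0.99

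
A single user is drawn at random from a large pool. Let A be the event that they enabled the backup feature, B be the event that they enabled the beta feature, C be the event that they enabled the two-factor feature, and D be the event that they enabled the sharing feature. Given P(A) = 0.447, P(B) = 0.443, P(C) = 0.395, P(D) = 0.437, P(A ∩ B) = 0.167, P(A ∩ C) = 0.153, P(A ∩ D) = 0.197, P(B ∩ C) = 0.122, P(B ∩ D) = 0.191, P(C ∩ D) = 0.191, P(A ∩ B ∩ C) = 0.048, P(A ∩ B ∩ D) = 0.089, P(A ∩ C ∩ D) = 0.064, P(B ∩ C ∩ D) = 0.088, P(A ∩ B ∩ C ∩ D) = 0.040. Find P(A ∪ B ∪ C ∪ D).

0.950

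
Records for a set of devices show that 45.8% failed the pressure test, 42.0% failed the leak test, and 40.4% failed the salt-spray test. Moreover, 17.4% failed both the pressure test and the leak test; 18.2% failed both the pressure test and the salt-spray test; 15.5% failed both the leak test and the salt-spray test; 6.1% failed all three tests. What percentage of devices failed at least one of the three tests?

83.2%

P(≥1) = 45.8 + 42.0 + 40.4 − 17.4 − 18.2 − 15.5 + 6.1 = 83.2%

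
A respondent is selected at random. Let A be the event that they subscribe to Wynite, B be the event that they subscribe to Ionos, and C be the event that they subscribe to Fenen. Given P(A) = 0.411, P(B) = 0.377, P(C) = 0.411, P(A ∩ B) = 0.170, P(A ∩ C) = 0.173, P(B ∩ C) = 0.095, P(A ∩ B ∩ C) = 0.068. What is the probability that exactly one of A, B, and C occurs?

P(exactly one) = 0.411 + 0.377 + 0.411 − 2·0.170 − 2·0.173 − 2·0.095 + 3·0.068 = 0.527

0.527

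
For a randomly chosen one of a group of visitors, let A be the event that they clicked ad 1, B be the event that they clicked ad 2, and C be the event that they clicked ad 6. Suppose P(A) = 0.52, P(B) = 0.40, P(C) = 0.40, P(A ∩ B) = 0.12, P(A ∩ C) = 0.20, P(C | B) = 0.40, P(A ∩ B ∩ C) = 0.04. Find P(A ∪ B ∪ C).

P(B ∩ C) = P(B)·P(C|B) = 0.40 × 0.40 = 0.16
P(A ∪ B ∪ C) = 0.52 + 0.40 + 0.40 − 0.12 − 0.20 − 0.16 + 0.04 = 0.88

0.88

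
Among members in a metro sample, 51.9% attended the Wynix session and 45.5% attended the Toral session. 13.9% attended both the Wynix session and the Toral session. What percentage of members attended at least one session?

By inclusion–exclusion:
P(union) = 51.9 + 45.5 − 13.9 = 83.5%

83.5%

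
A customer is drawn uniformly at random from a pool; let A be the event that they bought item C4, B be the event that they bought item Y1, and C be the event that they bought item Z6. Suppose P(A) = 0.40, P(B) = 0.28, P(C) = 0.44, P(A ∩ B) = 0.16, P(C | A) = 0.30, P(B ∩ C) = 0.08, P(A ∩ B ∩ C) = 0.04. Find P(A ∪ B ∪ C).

0.80

P(A ∩ C) = P(A)·P(C|A) = 0.40 × 0.30 = 0.12
By inclusion–exclusion:
P(A ∪ B ∪ C) = 0.40 + 0.28 + 0.44 − 0.16 − 0.12 − 0.08 + 0.04 = 0.80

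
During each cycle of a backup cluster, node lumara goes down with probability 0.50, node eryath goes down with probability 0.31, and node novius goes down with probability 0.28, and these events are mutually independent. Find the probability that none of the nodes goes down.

0.2484

P(none) = (1 − 0.50) × (1 − 0.31) × (1 − 0.28) = 0.50 × 0.69 × 0.72 = 0.2484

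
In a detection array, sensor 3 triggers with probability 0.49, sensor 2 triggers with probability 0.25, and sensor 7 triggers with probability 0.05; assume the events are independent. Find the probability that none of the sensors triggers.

0.363375

P(none) = (1 − 0.49) × (1 − 0.25) × (1 − 0.05) = 0.51 × 0.75 × 0.95 = 0.363375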